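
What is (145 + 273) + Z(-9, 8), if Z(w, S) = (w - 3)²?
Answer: 562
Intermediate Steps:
Z(w, S) = (-3 + w)²
(145 + 273) + Z(-9, 8) = (145 + 273) + (-3 - 9)² = 418 + (-12)² = 418 + 144 = 562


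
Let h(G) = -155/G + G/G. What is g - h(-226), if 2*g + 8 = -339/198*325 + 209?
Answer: -2676013/14916 ≈ -179.41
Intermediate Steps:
h(G) = 1 - 155/G (h(G) = -155/G + 1 = 1 - 155/G)
g = -23459/132 (g = -4 + (-339/198*325 + 209)/2 = -4 + (-339*1/198*325 + 209)/2 = -4 + (-113/66*325 + 209)/2 = -4 + (-36725/66 + 209)/2 = -4 + (1/2)*(-22931/66) = -4 - 22931/132 = -23459/132 ≈ -177.72)
g - h(-226) = -23459/132 - (-155 - 226)/(-226) = -23459/132 - (-1)*(-381)/226 = -23459/132 - 1*381/226 = -23459/132 - 381/226 = -2676013/14916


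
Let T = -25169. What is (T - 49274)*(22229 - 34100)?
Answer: 883712853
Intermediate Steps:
(T - 49274)*(22229 - 34100) = (-25169 - 49274)*(22229 - 34100) = -74443*(-11871) = 883712853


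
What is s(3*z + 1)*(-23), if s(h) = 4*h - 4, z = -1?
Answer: 276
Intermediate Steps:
s(h) = -4 + 4*h
s(3*z + 1)*(-23) = (-4 + 4*(3*(-1) + 1))*(-23) = (-4 + 4*(-3 + 1))*(-23) = (-4 + 4*(-2))*(-23) = (-4 - 8)*(-23) = -12*(-23) = 276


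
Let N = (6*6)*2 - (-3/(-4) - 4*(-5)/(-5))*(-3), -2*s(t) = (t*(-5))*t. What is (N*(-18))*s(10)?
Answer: -280125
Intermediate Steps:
s(t) = 5*t²/2 (s(t) = -t*(-5)*t/2 = -(-5*t)*t/2 = -(-5)*t²/2 = 5*t²/2)
N = 249/4 (N = 36*2 - (-3*(-¼) + 20*(-⅕))*(-3) = 72 - (¾ - 4)*(-3) = 72 - (-13)*(-3)/4 = 72 - 1*39/4 = 72 - 39/4 = 249/4 ≈ 62.250)
(N*(-18))*s(10) = ((249/4)*(-18))*((5/2)*10²) = -11205*100/4 = -2241/2*250 = -280125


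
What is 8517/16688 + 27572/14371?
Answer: 83217049/34260464 ≈ 2.4290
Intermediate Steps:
8517/16688 + 27572/14371 = 83217049/34260464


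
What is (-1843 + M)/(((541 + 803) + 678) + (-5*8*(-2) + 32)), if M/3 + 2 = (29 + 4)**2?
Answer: 709/1067 ≈ 0.66448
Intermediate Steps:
M = 3261 (M = -6 + 3*(29 + 4)**2 = -6 + 3*33**2 = -6 + 3*1089 = -6 + 3267 = 3261)
(-1843 + M)/(((541 + 803) + 678) + (-5*8*(-2) + 32)) = (-1843 + 3261)/(((541 + 803) + 678) + (-5*8*(-2) + 32)) = 1418/((1344 + 678) + (-40*(-2) + 32)) = 1418/(2022 + (80 + 32)) = 1418/(2022 + 112) = 1418/2134 = 1418*(1/2134) = 709/1067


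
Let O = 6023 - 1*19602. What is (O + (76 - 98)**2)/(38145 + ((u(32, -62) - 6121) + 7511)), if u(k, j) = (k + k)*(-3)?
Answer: -13095/39343 ≈ -0.33284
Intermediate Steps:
u(k, j) = -6*k (u(k, j) = (2*k)*(-3) = -6*k)
O = -13579 (O = 6023 - 19602 = -13579)
(O + (76 - 98)**2)/(38145 + ((u(32, -62) - 6121) + 7511)) = (-13579 + (76 - 98)**2)/(38145 + ((-6*32 - 6121) + 7511)) = (-13579 + (-22)**2)/(38145 + ((-192 - 6121) + 7511)) = (-13579 + 484)/(38145 + (-6313 + 7511)) = -13095/(38145 + 1198) = -13095/39343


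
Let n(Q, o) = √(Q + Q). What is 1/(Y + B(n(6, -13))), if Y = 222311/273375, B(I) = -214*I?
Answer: -60774269625/41070109638569279 - 31986105187500*√3/41070109638569279 ≈ -0.0013504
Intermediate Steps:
n(Q, o) = √2*√Q (n(Q, o) = √(2*Q) = √2*√Q)
Y = 222311/273375 (Y = 222311*(1/273375) = 222311/273375 ≈ 0.81321)
1/(Y + B(n(6, -13))) = 1/(222311/273375 - 214*√2*√6) = 1/(222311/273375 - 428*√3)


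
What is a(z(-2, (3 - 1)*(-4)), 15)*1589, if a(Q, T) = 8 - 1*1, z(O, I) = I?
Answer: 11123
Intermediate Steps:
a(Q, T) = 7 (a(Q, T) = 8 - 1 = 7)
a(z(-2, (3 - 1)*(-4)), 15)*1589 = 7*1589 = 11123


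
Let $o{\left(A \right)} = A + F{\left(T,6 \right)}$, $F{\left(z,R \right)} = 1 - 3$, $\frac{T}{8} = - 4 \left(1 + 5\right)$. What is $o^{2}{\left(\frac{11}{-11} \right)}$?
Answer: $9$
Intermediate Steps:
$T = -192$ ($T = 8 \left(- 4 \left(1 + 5\right)\right) = 8 \left(\left(-4\right) 6\right) = 8 \left(-24\right) = -192$)
$F{\left(z,R \right)} = -2$
$o{\left(A \right)} = -2 + A$ ($o{\left(A \right)} = A - 2 = -2 + A$)
$o^{2}{\left(\frac{11}{-11} \right)} = \left(-2 + \frac{11}{-11}\right)^{2} = \left(-2 + 11 \left(- \frac{1}{11}\right)\right)^{2} = \left(-2 - 1\right)^{2} = \left(-3\right)^{2} = 9$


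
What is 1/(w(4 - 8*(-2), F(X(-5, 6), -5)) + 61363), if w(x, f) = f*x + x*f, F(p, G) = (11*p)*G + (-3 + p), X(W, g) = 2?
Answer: 1/56923 ≈ 1.7568e-5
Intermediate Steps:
F(p, G) = -3 + p + 11*G*p (F(p, G) = 11*G*p + (-3 + p) = -3 + p + 11*G*p)
w(x, f) = 2*f*x (w(x, f) = f*x + f*x = 2*f*x)
1/(w(4 - 8*(-2), F(X(-5, 6), -5)) + 61363) = 1/(2*(-3 + 2 + 11*(-5)*2)*(4 - 8*(-2)) + 61363) = 1/(2*(-3 + 2 - 110)*(4 + 16) + 61363) = 1/(2*(-111)*20 + 61363) = 1/(-4440 + 61363) = 1/56923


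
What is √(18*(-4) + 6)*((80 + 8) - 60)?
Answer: 28*I*√66 ≈ 227.47*I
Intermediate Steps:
√(18*(-4) + 6)*((80 + 8) - 60) = √(-72 + 6)*(88 - 60) = √(-66)*28 = (I*√66)*28 = 28*I*√66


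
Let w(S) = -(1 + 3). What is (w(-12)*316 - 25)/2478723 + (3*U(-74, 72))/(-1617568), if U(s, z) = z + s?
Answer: -1035086407/2004751502832 ≈ -0.00051632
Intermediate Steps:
U(s, z) = s + z
w(S) = -4 (w(S) = -1*4 = -4)
(w(-12)*316 - 25)/2478723 + (3*U(-74, 72))/(-1617568) = (-4*316 - 25)/2478723 + (3*(-74 + 72))/(-1617568) = (-1264 - 25)*(1/2478723) + (3*(-2))*(-1/1617568) = -1289*1/2478723 - 6*(-1/1617568) = -1289/2478723 + 3/808784 = -1035086407/2004751502832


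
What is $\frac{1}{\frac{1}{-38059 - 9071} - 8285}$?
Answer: $- \frac{47130}{390472051} \approx -0.0001207$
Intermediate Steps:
$\frac{1}{\frac{1}{-38059 - 9071} - 8285} = \frac{1}{\frac{1}{-47130} - 8285} = \frac{1}{- \frac{1}{47130} - 8285} = \frac{1}{- \frac{390472051}{47130}} = - \frac{47130}{390472051}$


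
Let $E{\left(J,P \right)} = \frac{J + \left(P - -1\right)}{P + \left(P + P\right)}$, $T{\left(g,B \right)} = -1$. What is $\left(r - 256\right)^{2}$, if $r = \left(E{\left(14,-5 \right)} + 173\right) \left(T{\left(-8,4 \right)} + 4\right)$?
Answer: $68121$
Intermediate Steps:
$E{\left(J,P \right)} = \frac{1 + J + P}{3 P}$ ($E{\left(J,P \right)} = \frac{J + \left(P + 1\right)}{P + 2 P} = \frac{J + \left(1 + P\right)}{3 P} = \left(1 + J + P\right) \frac{1}{3 P} = \frac{1 + J + P}{3 P}$)
$r = 517$ ($r = \left(\frac{1 + 14 - 5}{3 \left(-5\right)} + 173\right) \left(-1 + 4\right) = \left(\frac{1}{3} \left(- \frac{1}{5}\right) 10 + 173\right) 3 = \left(- \frac{2}{3} + 173\right) 3 = \frac{517}{3} \cdot 3 = 517$)
$\left(r - 256\right)^{2} = \left(517 - 256\right)^{2} = 261^{2} = 68121$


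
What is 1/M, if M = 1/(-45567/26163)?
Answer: -5063/2907 ≈ -1.7417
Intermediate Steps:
M = -2907/5063 (M = 1/(-45567*1/26163) = 1/(-5063/2907) = -2907/5063 ≈ -0.57417)
1/M = 1/(-2907/5063) = -5063/2907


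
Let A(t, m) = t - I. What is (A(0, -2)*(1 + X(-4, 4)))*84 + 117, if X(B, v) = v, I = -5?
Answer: 2217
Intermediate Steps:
A(t, m) = 5 + t (A(t, m) = t - 1*(-5) = t + 5 = 5 + t)
(A(0, -2)*(1 + X(-4, 4)))*84 + 117 = ((5 + 0)*(1 + 4))*84 + 117 = (5*5)*84 + 117 = 25*84 + 117 = 2100 + 117 = 2217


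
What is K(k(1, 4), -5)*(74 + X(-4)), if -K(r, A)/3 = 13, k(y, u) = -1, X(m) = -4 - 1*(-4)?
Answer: -2886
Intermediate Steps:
X(m) = 0 (X(m) = -4 + 4 = 0)
K(r, A) = -39 (K(r, A) = -3*13 = -39)
K(k(1, 4), -5)*(74 + X(-4)) = -39*(74 + 0) = -39*74 = -2886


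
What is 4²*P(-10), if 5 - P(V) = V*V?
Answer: -1520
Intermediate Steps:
P(V) = 5 - V² (P(V) = 5 - V*V = 5 - V²)
4²*P(-10) = 4²*(5 - 1*(-10)²) = 16*(5 - 1*100) = 16*(5 - 100) = 16*(-95) = -1520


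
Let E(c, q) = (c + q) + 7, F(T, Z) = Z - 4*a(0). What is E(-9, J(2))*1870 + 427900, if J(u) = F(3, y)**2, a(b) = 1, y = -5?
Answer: 575630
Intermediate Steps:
F(T, Z) = -4 + Z (F(T, Z) = Z - 4*1 = Z - 4 = -4 + Z)
J(u) = 81 (J(u) = (-4 - 5)**2 = (-9)**2 = 81)
E(c, q) = 7 + c + q
E(-9, J(2))*1870 + 427900 = (7 - 9 + 81)*1870 + 427900 = 79*1870 + 427900 = 147730 + 427900 = 575630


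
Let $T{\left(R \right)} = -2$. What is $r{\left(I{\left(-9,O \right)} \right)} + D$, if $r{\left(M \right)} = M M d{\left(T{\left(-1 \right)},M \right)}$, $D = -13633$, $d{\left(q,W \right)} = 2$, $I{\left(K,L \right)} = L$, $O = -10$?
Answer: $-13433$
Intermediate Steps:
$r{\left(M \right)} = 2 M^{2}$ ($r{\left(M \right)} = M M 2 = M^{2} \cdot 2 = 2 M^{2}$)
$r{\left(I{\left(-9,O \right)} \right)} + D = 2 \left(-10\right)^{2} - 13633 = 2 \cdot 100 - 13633 = 200 - 13633 = -13433$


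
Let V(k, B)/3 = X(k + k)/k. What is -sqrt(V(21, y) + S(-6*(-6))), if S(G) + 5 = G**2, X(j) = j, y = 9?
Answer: -sqrt(1297) ≈ -36.014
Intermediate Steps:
S(G) = -5 + G**2
V(k, B) = 6 (V(k, B) = 3*((k + k)/k) = 3*((2*k)/k) = 3*2 = 6)
-sqrt(V(21, y) + S(-6*(-6))) = -sqrt(6 + (-5 + (-6*(-6))**2)) = -sqrt(6 + (-5 + 36**2)) = -sqrt(6 + (-5 + 1296)) = -sqrt(6 + 1291) = -sqrt(1297)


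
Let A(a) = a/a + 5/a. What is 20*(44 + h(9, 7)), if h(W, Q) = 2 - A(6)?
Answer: 2650/3 ≈ 883.33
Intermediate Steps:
A(a) = 1 + 5/a
h(W, Q) = ⅙ (h(W, Q) = 2 - (5 + 6)/6 = 2 - 11/6 = ⅙)
20*(44 + h(9, 7)) = 20*(44 + ⅙) = 20*(265/6) = 2650/3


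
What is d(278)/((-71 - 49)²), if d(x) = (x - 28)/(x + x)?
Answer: 5/160128 ≈ 3.1225e-5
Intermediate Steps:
d(x) = (-28 + x)/(2*x) (d(x) = (-28 + x)/((2*x)) = (-28 + x)*(1/(2*x)) = (-28 + x)/(2*x))
d(278)/((-71 - 49)²) = ((½)*(-28 + 278)/278)/((-71 - 49)²) = ((½)*(1/278)*250)/((-120)²) = (125/278)/14400 = (125/278)*(1/14400) = 5/160128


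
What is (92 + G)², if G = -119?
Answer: 729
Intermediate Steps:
(92 + G)² = (92 - 119)² = (-27)² = 729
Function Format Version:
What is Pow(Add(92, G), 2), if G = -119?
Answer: 729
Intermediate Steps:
Pow(Add(92, G), 2) = Pow(Add(92, -119), 2) = Pow(-27, 2) = 729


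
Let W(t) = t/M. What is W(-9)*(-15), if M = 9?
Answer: 15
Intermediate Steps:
W(t) = t/9
W(-9)*(-15) = ((1/9)*(-9))*(-15) = -1*(-15) = 15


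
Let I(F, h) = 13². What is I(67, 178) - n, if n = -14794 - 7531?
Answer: 22494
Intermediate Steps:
I(F, h) = 169
n = -22325
I(67, 178) - n = 169 - 1*(-22325) = 169 + 22325 = 22494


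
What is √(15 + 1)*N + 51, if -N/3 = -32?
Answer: 435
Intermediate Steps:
N = 96 (N = -3*(-32) = 96)
√(15 + 1)*N + 51 = √(15 + 1)*96 + 51 = √16*96 + 51 = 4*96 + 51 = 384 + 51 = 435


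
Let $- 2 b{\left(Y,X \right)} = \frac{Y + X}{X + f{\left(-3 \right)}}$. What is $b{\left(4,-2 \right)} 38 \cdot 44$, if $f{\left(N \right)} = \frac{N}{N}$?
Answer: $1672$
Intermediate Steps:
$f{\left(N \right)} = 1$
$b{\left(Y,X \right)} = - \frac{X + Y}{2 \left(1 + X\right)}$ ($b{\left(Y,X \right)} = - \frac{\left(Y + X\right) \frac{1}{X + 1}}{2} = - \frac{\left(X + Y\right) \frac{1}{1 + X}}{2} = - \frac{\frac{1}{1 + X} \left(X + Y\right)}{2} = - \frac{X + Y}{2 \left(1 + X\right)}$)
$b{\left(4,-2 \right)} 38 \cdot 44 = \frac{\left(-1\right) \left(-2\right) - 4}{2 \left(1 - 2\right)} 38 \cdot 44 = \frac{2 - 4}{2 \left(-1\right)} 38 \cdot 44 = \frac{1}{2} \left(-1\right) \left(-2\right) 38 \cdot 44 = 1 \cdot 38 \cdot 44 = 38 \cdot 44 = 1672$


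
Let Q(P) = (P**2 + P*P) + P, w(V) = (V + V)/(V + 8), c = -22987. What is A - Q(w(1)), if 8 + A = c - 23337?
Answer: -3752918/81 ≈ -46332.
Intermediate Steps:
w(V) = 2*V/(8 + V) (w(V) = (2*V)/(8 + V) = 2*V/(8 + V))
Q(P) = P + 2*P**2 (Q(P) = (P**2 + P**2) + P = 2*P**2 + P = P + 2*P**2)
A = -46332 (A = -8 + (-22987 - 23337) = -8 - 46324 = -46332)
A - Q(w(1)) = -46332 - 2*1/(8 + 1)*(1 + 2*(2*1/(8 + 1))) = -46332 - 2*1/9*(1 + 2*(2*1/9)) = -46332 - 2*1*(1/9)*(1 + 2*(2*1*(1/9))) = -46332 - 2*(1 + 2*(2/9))/9 = -46332 - 2*(1 + 4/9)/9 = -46332 - 2*13/(9*9) = -46332 - 1*26/81 = -46332 - 26/81 = -3752918/81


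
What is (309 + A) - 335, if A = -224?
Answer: -250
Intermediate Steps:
(309 + A) - 335 = (309 - 224) - 335 = 85 - 335 = -250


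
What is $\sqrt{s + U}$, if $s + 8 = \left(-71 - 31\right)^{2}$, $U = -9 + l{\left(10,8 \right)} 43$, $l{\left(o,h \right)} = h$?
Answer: $7 \sqrt{219} \approx 103.59$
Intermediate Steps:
$U = 335$ ($U = -9 + 8 \cdot 43 = -9 + 344 = 335$)
$s = 10396$ ($s = -8 + \left(-71 - 31\right)^{2} = -8 + \left(-102\right)^{2} = -8 + 10404 = 10396$)
$\sqrt{s + U} = \sqrt{10396 + 335} = \sqrt{10731} = 7 \sqrt{219}$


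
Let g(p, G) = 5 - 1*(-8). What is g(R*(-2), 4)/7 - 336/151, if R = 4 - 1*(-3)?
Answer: -389/1057 ≈ -0.36802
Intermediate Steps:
R = 7 (R = 4 + 3 = 7)
g(p, G) = 13 (g(p, G) = 5 + 8 = 13)
g(R*(-2), 4)/7 - 336/151 = 13/7 - 336/151 = -389/1057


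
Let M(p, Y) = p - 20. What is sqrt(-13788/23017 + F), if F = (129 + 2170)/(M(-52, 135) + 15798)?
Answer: I*sqrt(59331188878414710)/361965342 ≈ 0.67294*I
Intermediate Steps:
M(p, Y) = -20 + p
F = 2299/15726 (F = (129 + 2170)/((-20 - 52) + 15798) = 2299/(-72 + 15798) = 2299/15726 ≈ 0.14619)
sqrt(-13788/23017 + F) = sqrt(-13788/23017 + 2299/15726) = sqrt(-163914005/361965342) = I*sqrt(59331188878414710)/361965342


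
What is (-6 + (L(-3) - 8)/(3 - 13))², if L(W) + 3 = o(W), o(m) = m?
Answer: 529/25 ≈ 21.160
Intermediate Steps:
L(W) = -3 + W
(-6 + (L(-3) - 8)/(3 - 13))² = (-6 + ((-3 - 3) - 8)/(3 - 13))² = (-6 + (-6 - 8)/(-10))² = (-6 - 14*(-⅒))² = (-6 + 7/5)² = (-23/5)² = 529/25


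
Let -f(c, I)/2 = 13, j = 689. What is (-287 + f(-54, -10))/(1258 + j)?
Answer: -313/1947 ≈ -0.16076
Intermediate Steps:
f(c, I) = -26 (f(c, I) = -2*13 = -26)
(-287 + f(-54, -10))/(1258 + j) = (-287 - 26)/(1258 + 689) = -313/1947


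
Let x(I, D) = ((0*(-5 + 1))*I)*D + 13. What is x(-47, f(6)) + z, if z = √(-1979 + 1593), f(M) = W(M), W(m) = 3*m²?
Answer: 13 + I*√386 ≈ 13.0 + 19.647*I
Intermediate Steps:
f(M) = 3*M²
x(I, D) = 13 (x(I, D) = ((0*(-4))*I)*D + 13 = (0*I)*D + 13 = 0*D + 13 = 0 + 13 = 13)
z = I*√386 (z = √(-386) = I*√386 ≈ 19.647*I)
x(-47, f(6)) + z = 13 + I*√386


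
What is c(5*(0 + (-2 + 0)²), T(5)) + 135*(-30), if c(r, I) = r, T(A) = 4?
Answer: -4030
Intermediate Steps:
c(5*(0 + (-2 + 0)²), T(5)) + 135*(-30) = 5*(0 + (-2 + 0)²) + 135*(-30) = 5*(0 + (-2)²) - 4050 = 5*(0 + 4) - 4050 = 5*4 - 4050 = 20 - 4050 = -4030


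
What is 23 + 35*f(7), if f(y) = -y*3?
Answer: -712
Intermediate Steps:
f(y) = -3*y
23 + 35*f(7) = 23 + 35*(-3*7) = 23 + 35*(-21) = 23 - 735 = -712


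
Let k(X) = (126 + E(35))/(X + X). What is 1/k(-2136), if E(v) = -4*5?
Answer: -2136/53 ≈ -40.302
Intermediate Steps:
E(v) = -20
k(X) = 53/X (k(X) = (126 - 20)/(X + X) = 106/((2*X)) = 106*(1/(2*X)) = 53/X)
1/k(-2136) = 1/(53/(-2136)) = 1/(53*(-1/2136)) = 1/(-53/2136) = -2136/53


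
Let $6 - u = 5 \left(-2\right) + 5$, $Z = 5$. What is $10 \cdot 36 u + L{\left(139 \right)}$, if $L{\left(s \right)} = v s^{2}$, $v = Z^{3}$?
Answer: $2419085$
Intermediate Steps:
$u = 11$ ($u = 6 - \left(5 \left(-2\right) + 5\right) = 6 - \left(-10 + 5\right) = 6 - -5 = 6 + 5 = 11$)
$v = 125$ ($v = 5^{3} = 125$)
$L{\left(s \right)} = 125 s^{2}$
$10 \cdot 36 u + L{\left(139 \right)} = 10 \cdot 36 \cdot 11 + 125 \cdot 139^{2} = 360 \cdot 11 + 125 \cdot 19321 = 3960 + 2415125 = 2419085$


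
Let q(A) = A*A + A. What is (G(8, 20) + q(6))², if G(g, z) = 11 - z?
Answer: 1089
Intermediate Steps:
q(A) = A + A² (q(A) = A² + A = A + A²)
(G(8, 20) + q(6))² = ((11 - 1*20) + 6*(1 + 6))² = ((11 - 20) + 6*7)² = (-9 + 42)² = 33² = 1089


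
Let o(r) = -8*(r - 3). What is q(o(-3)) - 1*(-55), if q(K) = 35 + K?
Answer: 138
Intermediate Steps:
o(r) = 24 - 8*r (o(r) = -8*(-3 + r) = 24 - 8*r)
q(o(-3)) - 1*(-55) = (35 + (24 - 8*(-3))) - 1*(-55) = (35 + (24 + 24)) + 55 = (35 + 48) + 55 = 83 + 55 = 138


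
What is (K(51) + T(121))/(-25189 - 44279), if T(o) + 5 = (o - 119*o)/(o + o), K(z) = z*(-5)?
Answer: 319/69468 ≈ 0.0045920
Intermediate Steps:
K(z) = -5*z
T(o) = -64 (T(o) = -5 + (o - 119*o)/(o + o) = -5 + (-118*o)/((2*o)) = -5 + (-118*o)*(1/(2*o)) = -5 - 59 = -64)
(K(51) + T(121))/(-25189 - 44279) = (-5*51 - 64)/(-25189 - 44279) = (-255 - 64)/(-69468) = -319*(-1/69468) = 319/69468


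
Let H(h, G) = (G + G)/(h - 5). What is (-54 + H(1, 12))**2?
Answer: 3600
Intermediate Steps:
H(h, G) = 2*G/(-5 + h) (H(h, G) = (2*G)/(-5 + h) = 2*G/(-5 + h))
(-54 + H(1, 12))**2 = (-54 + 2*12/(-5 + 1))**2 = (-54 + 2*12/(-4))**2 = (-54 + 2*12*(-1/4))**2 = (-54 - 6)**2 = (-60)**2 = 3600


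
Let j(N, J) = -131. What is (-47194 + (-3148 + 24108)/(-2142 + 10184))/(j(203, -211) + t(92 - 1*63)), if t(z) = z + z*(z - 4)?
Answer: -189756594/2505083 ≈ -75.749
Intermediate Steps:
t(z) = z + z*(-4 + z)
(-47194 + (-3148 + 24108)/(-2142 + 10184))/(j(203, -211) + t(92 - 1*63)) = (-47194 + (-3148 + 24108)/(-2142 + 10184))/(-131 + (92 - 1*63)*(-3 + (92 - 1*63))) = (-47194 + 20960/8042)/(-131 + (92 - 63)*(-3 + (92 - 63))) = (-47194 + 20960*(1/8042))/(-131 + 29*(-3 + 29)) = (-47194 + 10480/4021)/(-131 + 29*26) = -189756594/(4021*(-131 + 754)) = -189756594/4021/623 = -189756594/4021*1/623 = -189756594/2505083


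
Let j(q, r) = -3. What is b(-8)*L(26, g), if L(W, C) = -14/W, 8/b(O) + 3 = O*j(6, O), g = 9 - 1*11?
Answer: -8/39 ≈ -0.20513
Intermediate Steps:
g = -2 (g = 9 - 11 = -2)
b(O) = 8/(-3 - 3*O) (b(O) = 8/(-3 + O*(-3)) = 8/(-3 - 3*O))
b(-8)*L(26, g) = (8/(3*(-1 - 1*(-8))))*(-14/26) = (8/(3*(-1 + 8)))*(-14*1/26) = ((8/3)/7)*(-7/13) = ((8/3)*(⅐))*(-7/13) = (8/21)*(-7/13) = -8/39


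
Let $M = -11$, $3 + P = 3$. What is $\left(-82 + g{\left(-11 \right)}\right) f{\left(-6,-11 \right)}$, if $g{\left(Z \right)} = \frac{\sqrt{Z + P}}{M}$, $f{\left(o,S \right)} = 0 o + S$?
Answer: $902 + i \sqrt{11} \approx 902.0 + 3.3166 i$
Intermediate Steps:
$P = 0$ ($P = -3 + 3 = 0$)
$f{\left(o,S \right)} = S$ ($f{\left(o,S \right)} = 0 + S = S$)
$g{\left(Z \right)} = - \frac{\sqrt{Z}}{11}$ ($g{\left(Z \right)} = \frac{\sqrt{Z + 0}}{-11} = \sqrt{Z} \left(- \frac{1}{11}\right) = - \frac{\sqrt{Z}}{11}$)
$\left(-82 + g{\left(-11 \right)}\right) f{\left(-6,-11 \right)} = \left(-82 - \frac{\sqrt{-11}}{11}\right) \left(-11\right) = \left(-82 - \frac{i \sqrt{11}}{11}\right) \left(-11\right) = 902 + i \sqrt{11}$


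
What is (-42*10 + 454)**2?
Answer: 1156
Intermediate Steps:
(-42*10 + 454)**2 = (-420 + 454)**2 = 34**2 = 1156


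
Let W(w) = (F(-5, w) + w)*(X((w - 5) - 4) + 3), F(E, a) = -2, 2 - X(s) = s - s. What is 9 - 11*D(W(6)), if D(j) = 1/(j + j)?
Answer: 349/40 ≈ 8.7250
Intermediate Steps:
X(s) = 2 (X(s) = 2 - (s - s) = 2 - 1*0 = 2 + 0 = 2)
W(w) = -10 + 5*w (W(w) = (-2 + w)*(2 + 3) = (-2 + w)*5 = -10 + 5*w)
D(j) = 1/(2*j)
9 - 11*D(W(6)) = 9 - 11/(2*(-10 + 5*6)) = 9 - 11/(2*(-10 + 30)) = 9 - 11/(2*20) = 9 - 11*1/40 = 9 - 11/40 = 349/40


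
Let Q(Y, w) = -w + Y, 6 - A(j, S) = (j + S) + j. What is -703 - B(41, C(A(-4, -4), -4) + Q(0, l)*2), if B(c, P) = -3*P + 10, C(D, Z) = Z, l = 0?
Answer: -725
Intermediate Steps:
A(j, S) = 6 - S - 2*j (A(j, S) = 6 - ((j + S) + j) = 6 - ((S + j) + j) = 6 - (S + 2*j) = 6 + (-S - 2*j) = 6 - S - 2*j)
Q(Y, w) = Y - w
B(c, P) = 10 - 3*P
-703 - B(41, C(A(-4, -4), -4) + Q(0, l)*2) = -703 - (10 - 3*(-4 + (0 - 1*0)*2)) = -703 - (10 - 3*(-4 + (0 + 0)*2)) = -703 - (10 - 3*(-4 + 0*2)) = -703 - (10 - 3*(-4 + 0)) = -703 - (10 - 3*(-4)) = -703 - (10 + 12) = -703 - 1*22 = -703 - 22 = -725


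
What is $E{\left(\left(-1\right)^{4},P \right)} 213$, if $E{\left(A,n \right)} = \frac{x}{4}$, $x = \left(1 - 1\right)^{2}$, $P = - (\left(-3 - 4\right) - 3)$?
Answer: $0$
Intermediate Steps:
$P = 10$ ($P = - (-7 - 3) = \left(-1\right) \left(-10\right) = 10$)
$x = 0$ ($x = 0^{2} = 0$)
$E{\left(A,n \right)} = 0$ ($E{\left(A,n \right)} = \frac{0}{4} = 0 \cdot \frac{1}{4} = 0$)
$E{\left(\left(-1\right)^{4},P \right)} 213 = 0 \cdot 213 = 0$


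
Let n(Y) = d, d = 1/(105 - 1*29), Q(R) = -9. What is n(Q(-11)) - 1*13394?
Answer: -1017943/76 ≈ -13394.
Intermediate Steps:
d = 1/76 (d = 1/(105 - 29) = 1/76 ≈ 0.013158)
n(Y) = 1/76
n(Q(-11)) - 1*13394 = 1/76 - 1*13394 = 1/76 - 13394 = -1017943/76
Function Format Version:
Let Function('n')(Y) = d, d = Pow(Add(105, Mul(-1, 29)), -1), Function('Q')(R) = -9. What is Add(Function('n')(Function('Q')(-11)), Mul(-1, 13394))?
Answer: Rational(-1017943, 76) ≈ -13394.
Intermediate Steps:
d = Rational(1, 76) (d = Pow(Add(105, -29), -1) = Pow(76, -1) = Rational(1, 76) ≈ 0.013158)
Function('n')(Y) = Rational(1, 76)
Add(Function('n')(Function('Q')(-11)), Mul(-1, 13394)) = Add(Rational(1, 76), Mul(-1, 13394)) = Add(Rational(1, 76), -13394) = Rational(-1017943, 76)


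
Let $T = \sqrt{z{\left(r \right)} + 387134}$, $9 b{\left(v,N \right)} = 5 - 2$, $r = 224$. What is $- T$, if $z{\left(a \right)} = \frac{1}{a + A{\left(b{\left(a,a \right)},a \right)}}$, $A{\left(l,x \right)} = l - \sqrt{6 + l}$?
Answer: $- \frac{\sqrt{260541185 - 387134 \sqrt{57}}}{\sqrt{673 - \sqrt{57}}} \approx -622.2$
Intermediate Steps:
$b{\left(v,N \right)} = \frac{1}{3}$ ($b{\left(v,N \right)} = \frac{5 - 2}{9} = \frac{1}{9} \cdot 3 = \frac{1}{3}$)
$z{\left(a \right)} = \frac{1}{\frac{1}{3} + a - \frac{\sqrt{57}}{3}}$ ($z{\left(a \right)} = \frac{1}{a + \left(\frac{1}{3} - \sqrt{6 + \frac{1}{3}}\right)} = \frac{1}{a + \left(\frac{1}{3} - \sqrt{\frac{19}{3}}\right)} = \frac{1}{a + \left(\frac{1}{3} - \frac{\sqrt{57}}{3}\right)} = \frac{1}{\frac{1}{3} + a - \frac{\sqrt{57}}{3}}$)
$T = \sqrt{387134 + \frac{3}{673 - \sqrt{57}}}$ ($T = \sqrt{\frac{3}{1 - \sqrt{57} + 3 \cdot 224} + 387134} = \sqrt{\frac{3}{1 - \sqrt{57} + 672} + 387134} = \sqrt{\frac{3}{673 - \sqrt{57}} + 387134} = \sqrt{387134 + \frac{3}{673 - \sqrt{57}}} \approx 622.2$)
$- T = - \frac{\sqrt{260541185 - 387134 \sqrt{57}}}{\sqrt{673 - \sqrt{57}}}$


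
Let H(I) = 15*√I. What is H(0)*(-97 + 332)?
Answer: 0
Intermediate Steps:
H(0)*(-97 + 332) = (15*√0)*(-97 + 332) = (15*0)*235 = 0*235 = 0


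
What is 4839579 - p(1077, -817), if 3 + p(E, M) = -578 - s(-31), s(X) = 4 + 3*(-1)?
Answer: 4840161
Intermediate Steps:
s(X) = 1 (s(X) = 4 - 3 = 1)
p(E, M) = -582 (p(E, M) = -3 + (-578 - 1*1) = -3 + (-578 - 1) = -3 - 579 = -582)
4839579 - p(1077, -817) = 4839579 - 1*(-582) = 4839579 + 582 = 4840161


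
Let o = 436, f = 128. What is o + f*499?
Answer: 64308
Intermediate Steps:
o + f*499 = 436 + 128*499 = 436 + 63872 = 64308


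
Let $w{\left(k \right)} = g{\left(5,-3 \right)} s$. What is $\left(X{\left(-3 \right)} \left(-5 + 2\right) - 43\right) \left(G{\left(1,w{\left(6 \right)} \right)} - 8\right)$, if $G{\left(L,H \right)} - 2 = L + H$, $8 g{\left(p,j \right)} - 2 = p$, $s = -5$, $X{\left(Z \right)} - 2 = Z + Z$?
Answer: $\frac{2325}{8} \approx 290.63$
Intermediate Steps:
$X{\left(Z \right)} = 2 + 2 Z$ ($X{\left(Z \right)} = 2 + \left(Z + Z\right) = 2 + 2 Z$)
$g{\left(p,j \right)} = \frac{1}{4} + \frac{p}{8}$
$w{\left(k \right)} = - \frac{35}{8}$ ($w{\left(k \right)} = \left(\frac{1}{4} + \frac{1}{8} \cdot 5\right) \left(-5\right) = \left(\frac{1}{4} + \frac{5}{8}\right) \left(-5\right) = \frac{7}{8} \left(-5\right) = - \frac{35}{8}$)
$G{\left(L,H \right)} = 2 + H + L$ ($G{\left(L,H \right)} = 2 + \left(L + H\right) = 2 + \left(H + L\right) = 2 + H + L$)
$\left(X{\left(-3 \right)} \left(-5 + 2\right) - 43\right) \left(G{\left(1,w{\left(6 \right)} \right)} - 8\right) = \left(\left(2 + 2 \left(-3\right)\right) \left(-5 + 2\right) - 43\right) \left(\left(2 - \frac{35}{8} + 1\right) - 8\right) = \left(\left(2 - 6\right) \left(-3\right) - 43\right) \left(- \frac{11}{8} - 8\right) = \left(\left(-4\right) \left(-3\right) - 43\right) \left(- \frac{75}{8}\right) = \left(12 - 43\right) \left(- \frac{75}{8}\right) = \left(-31\right) \left(- \frac{75}{8}\right) = \frac{2325}{8}$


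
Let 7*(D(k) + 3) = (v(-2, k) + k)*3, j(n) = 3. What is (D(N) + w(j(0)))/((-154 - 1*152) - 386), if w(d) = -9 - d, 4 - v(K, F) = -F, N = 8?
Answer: 45/4844 ≈ 0.0092898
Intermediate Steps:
v(K, F) = 4 + F (v(K, F) = 4 - (-1)*F = 4 + F)
D(k) = -9/7 + 6*k/7 (D(k) = -3 + (((4 + k) + k)*3)/7 = -3 + ((4 + 2*k)*3)/7 = -3 + (12 + 6*k)/7 = -3 + (12/7 + 6*k/7) = -9/7 + 6*k/7)
(D(N) + w(j(0)))/((-154 - 1*152) - 386) = ((-9/7 + (6/7)*8) + (-9 - 1*3))/((-154 - 1*152) - 386) = ((-9/7 + 48/7) + (-9 - 3))/((-154 - 152) - 386) = (39/7 - 12)/(-306 - 386) = -45/7/(-692) = -45/7*(-1/692) = 45/4844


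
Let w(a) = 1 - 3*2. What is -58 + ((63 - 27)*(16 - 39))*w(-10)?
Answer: 4082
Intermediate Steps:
w(a) = -5 (w(a) = 1 - 6 = -5)
-58 + ((63 - 27)*(16 - 39))*w(-10) = -58 + ((63 - 27)*(16 - 39))*(-5) = -58 + (36*(-23))*(-5) = -58 - 828*(-5) = -58 + 4140 = 4082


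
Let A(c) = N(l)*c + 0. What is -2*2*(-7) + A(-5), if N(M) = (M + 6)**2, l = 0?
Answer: -152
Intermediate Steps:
N(M) = (6 + M)**2
A(c) = 36*c (A(c) = (6 + 0)**2*c + 0 = 6**2*c + 0 = 36*c + 0 = 36*c)
-2*2*(-7) + A(-5) = -2*2*(-7) + 36*(-5) = -4*(-7) - 180 = 28 - 180 = -152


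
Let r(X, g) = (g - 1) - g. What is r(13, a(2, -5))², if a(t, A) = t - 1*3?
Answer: 1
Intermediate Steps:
a(t, A) = -3 + t (a(t, A) = t - 3 = -3 + t)
r(X, g) = -1 (r(X, g) = (-1 + g) - g = -1)
r(13, a(2, -5))² = (-1)² = 1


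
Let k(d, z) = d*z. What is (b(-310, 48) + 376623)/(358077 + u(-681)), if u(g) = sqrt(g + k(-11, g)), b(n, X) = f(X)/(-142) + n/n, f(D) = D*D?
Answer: 3191558443568/3034519436483 - 26739152*sqrt(6810)/9103558309449 ≈ 1.0515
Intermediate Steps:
f(D) = D**2
b(n, X) = 1 - X**2/142 (b(n, X) = X**2/(-142) + n/n = X**2*(-1/142) + 1 = -X**2/142 + 1 = 1 - X**2/142)
u(g) = sqrt(10)*sqrt(-g) (u(g) = sqrt(g - 11*g) = sqrt(-10*g) = sqrt(10)*sqrt(-g))
(b(-310, 48) + 376623)/(358077 + u(-681)) = ((1 - 1/142*48**2) + 376623)/(358077 + sqrt(10)*sqrt(-1*(-681))) = ((1 - 1/142*2304) + 376623)/(358077 + sqrt(10)*sqrt(681)) = ((1 - 1152/71) + 376623)/(358077 + sqrt(6810)) = (-1081/71 + 376623)/(358077 + sqrt(6810)) = 26739152/(71*(358077 + sqrt(6810)))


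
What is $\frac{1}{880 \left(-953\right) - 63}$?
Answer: $- \frac{1}{838703} \approx -1.1923 \cdot 10^{-6}$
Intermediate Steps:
$\frac{1}{880 \left(-953\right) - 63} = \frac{1}{-838640 - 63} = \frac{1}{-838703} = - \frac{1}{838703}$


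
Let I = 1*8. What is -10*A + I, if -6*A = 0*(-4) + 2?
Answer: 34/3 ≈ 11.333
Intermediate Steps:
A = -1/3 (A = -(0*(-4) + 2)/6 = -(0 + 2)/6 = -1/6*2 = -1/3 ≈ -0.33333)
I = 8
-10*A + I = -10*(-1/3) + 8 = 10/3 + 8 = 34/3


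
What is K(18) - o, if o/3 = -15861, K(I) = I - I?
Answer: 47583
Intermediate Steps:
K(I) = 0
o = -47583 (o = 3*(-15861) = -47583)
K(18) - o = 0 - 1*(-47583) = 0 + 47583 = 47583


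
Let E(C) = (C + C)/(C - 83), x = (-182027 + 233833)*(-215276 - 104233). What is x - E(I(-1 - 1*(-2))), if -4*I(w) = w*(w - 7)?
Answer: -2698054770396/163 ≈ -1.6552e+10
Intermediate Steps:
I(w) = -w*(-7 + w)/4 (I(w) = -w*(w - 7)/4 = -w*(-7 + w)/4)
x = -16552483254 (x = 51806*(-319509) = -16552483254)
E(C) = 2*C/(-83 + C) (E(C) = (2*C)/(-83 + C) = 2*C/(-83 + C))
x - E(I(-1 - 1*(-2))) = -16552483254 - 2*(-1 - 1*(-2))*(7 - (-1 - 1*(-2)))/4/(-83 + (-1 - 1*(-2))*(7 - (-1 - 1*(-2)))/4) = -16552483254 - 2*(-1 + 2)*(7 - (-1 + 2))/4/(-83 + (-1 + 2)*(7 - (-1 + 2))/4) = -16552483254 - 2*(¼)*1*(7 - 1*1)/(-83 + (¼)*1*(7 - 1*1)) = -16552483254 - 2*(¼)*1*(7 - 1)/(-83 + (¼)*1*(7 - 1)) = -16552483254 - 2*(¼)*1*6/(-83 + (¼)*1*6) = -16552483254 - 2*3/(2*(-83 + 3/2)) = -16552483254 - 2*3/(2*(-163/2)) = -16552483254 - 2*3*(-2)/(2*163) = -16552483254 - 1*(-6/163) = -16552483254 + 6/163 = -2698054770396/163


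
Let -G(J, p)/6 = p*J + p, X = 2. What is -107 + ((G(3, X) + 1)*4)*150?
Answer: -28307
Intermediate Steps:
G(J, p) = -6*p - 6*J*p (G(J, p) = -6*(p*J + p) = -6*(J*p + p) = -6*(p + J*p) = -6*p - 6*J*p)
-107 + ((G(3, X) + 1)*4)*150 = -107 + ((-6*2*(1 + 3) + 1)*4)*150 = -107 + ((-6*2*4 + 1)*4)*150 = -107 + ((-48 + 1)*4)*150 = -107 - 47*4*150 = -107 - 188*150 = -107 - 28200 = -28307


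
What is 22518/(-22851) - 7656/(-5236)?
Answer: 144048/302141 ≈ 0.47676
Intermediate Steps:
22518/(-22851) - 7656/(-5236) = 22518*(-1/22851) - 7656*(-1/5236) = -2502/2539 + 174/119 = 144048/302141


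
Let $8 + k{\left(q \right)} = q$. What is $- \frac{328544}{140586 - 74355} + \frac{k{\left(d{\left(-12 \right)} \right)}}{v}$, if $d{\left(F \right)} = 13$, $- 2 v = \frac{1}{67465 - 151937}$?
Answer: $\frac{55946321776}{66231} \approx 8.4472 \cdot 10^{5}$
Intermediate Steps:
$v = \frac{1}{168944}$ ($v = - \frac{1}{2 \left(67465 - 151937\right)} = - \frac{1}{2 \left(-84472\right)} = \left(- \frac{1}{2}\right) \left(- \frac{1}{84472}\right) = \frac{1}{168944} \approx 5.9191 \cdot 10^{-6}$)
$k{\left(q \right)} = -8 + q$
$- \frac{328544}{140586 - 74355} + \frac{k{\left(d{\left(-12 \right)} \right)}}{v} = - \frac{328544}{140586 - 74355} + \left(-8 + 13\right) \frac{1}{\frac{1}{168944}} = - \frac{328544}{66231} + 5 \cdot 168944 = \left(-328544\right) \frac{1}{66231} + 844720 = - \frac{328544}{66231} + 844720 = \frac{55946321776}{66231}$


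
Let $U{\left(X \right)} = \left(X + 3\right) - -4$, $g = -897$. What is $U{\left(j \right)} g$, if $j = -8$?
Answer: $897$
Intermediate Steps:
$U{\left(X \right)} = 7 + X$ ($U{\left(X \right)} = \left(3 + X\right) + 4 = 7 + X$)
$U{\left(j \right)} g = \left(7 - 8\right) \left(-897\right) = \left(-1\right) \left(-897\right) = 897$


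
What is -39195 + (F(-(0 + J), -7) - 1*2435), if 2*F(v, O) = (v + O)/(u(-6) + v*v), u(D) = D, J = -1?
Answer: -208147/5 ≈ -41629.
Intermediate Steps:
F(v, O) = (O + v)/(2*(-6 + v²)) (F(v, O) = ((v + O)/(-6 + v*v))/2 = ((O + v)/(-6 + v²))/2 = (O + v)/(2*(-6 + v²)))
-39195 + (F(-(0 + J), -7) - 1*2435) = -39195 + ((-7 - (0 - 1))/(2*(-6 + (-(0 - 1))²)) - 1*2435) = -39195 + ((-7 - 1*(-1))/(2*(-6 + (-1*(-1))²)) - 2435) = -39195 + ((-7 + 1)/(2*(-6 + 1²)) - 2435) = -39195 + ((½)*(-6)/(-6 + 1) - 2435) = -39195 + ((½)*(-6)/(-5) - 2435) = -39195 + ((½)*(-⅕)*(-6) - 2435) = -39195 + (⅗ - 2435) = -39195 - 12172/5 = -208147/5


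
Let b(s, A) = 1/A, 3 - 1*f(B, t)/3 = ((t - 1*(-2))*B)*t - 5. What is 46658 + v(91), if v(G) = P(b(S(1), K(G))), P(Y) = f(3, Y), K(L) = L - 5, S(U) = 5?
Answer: 345258515/7396 ≈ 46682.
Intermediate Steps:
f(B, t) = 24 - 3*B*t*(2 + t) (f(B, t) = 9 - 3*(((t - 1*(-2))*B)*t - 5) = 9 - 3*(((t + 2)*B)*t - 5) = 9 - 3*(((2 + t)*B)*t - 5) = 9 - 3*((B*(2 + t))*t - 5) = 9 - 3*(B*t*(2 + t) - 5) = 9 - 3*(-5 + B*t*(2 + t)) = 9 + (15 - 3*B*t*(2 + t)) = 24 - 3*B*t*(2 + t))
K(L) = -5 + L
P(Y) = 24 - 18*Y - 9*Y**2 (P(Y) = 24 - 6*3*Y - 3*3*Y**2 = 24 - 18*Y - 9*Y**2)
v(G) = 24 - 18/(-5 + G) - 9/(-5 + G)**2
46658 + v(91) = 46658 + 3*(227 - 86*91 + 8*91**2)/(25 + 91**2 - 10*91) = 46658 + 3*(227 - 7826 + 8*8281)/(25 + 8281 - 910) = 46658 + 3*(227 - 7826 + 66248)/7396 = 46658 + 3*(1/7396)*58649 = 46658 + 175947/7396 = 345258515/7396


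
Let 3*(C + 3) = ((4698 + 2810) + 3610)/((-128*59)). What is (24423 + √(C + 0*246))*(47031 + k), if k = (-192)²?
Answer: 2048967585 + 587265*I*√15871/472 ≈ 2.049e+9 + 1.5675e+5*I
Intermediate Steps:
C = -13181/3776 (C = -3 + (((4698 + 2810) + 3610)/((-128*59)))/3 = -3 + ((7508 + 3610)/(-7552))/3 = -3 + (11118*(-1/7552))/3 = -3 + (⅓)*(-5559/3776) = -3 - 1853/3776 = -13181/3776 ≈ -3.4907)
k = 36864
(24423 + √(C + 0*246))*(47031 + k) = (24423 + √(-13181/3776 + 0*246))*(47031 + 36864) = (24423 + √(-13181/3776 + 0))*83895 = (24423 + √(-13181/3776))*83895 = (24423 + 7*I*√15871/472)*83895 = 2048967585 + 587265*I*√15871/472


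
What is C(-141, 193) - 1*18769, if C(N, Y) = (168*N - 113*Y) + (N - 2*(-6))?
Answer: -64395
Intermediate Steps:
C(N, Y) = 12 - 113*Y + 169*N (C(N, Y) = (-113*Y + 168*N) + (N + 12) = (-113*Y + 168*N) + (12 + N) = 12 - 113*Y + 169*N)
C(-141, 193) - 1*18769 = (12 - 113*193 + 169*(-141)) - 1*18769 = (12 - 21809 - 23829) - 18769 = -45626 - 18769 = -64395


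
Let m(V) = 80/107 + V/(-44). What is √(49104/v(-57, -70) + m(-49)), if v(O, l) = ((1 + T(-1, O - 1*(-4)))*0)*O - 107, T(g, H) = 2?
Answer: I*√2532683901/2354 ≈ 21.379*I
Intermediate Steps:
m(V) = 80/107 - V/44 (m(V) = 80*(1/107) + V*(-1/44) = 80/107 - V/44)
v(O, l) = -107 (v(O, l) = ((1 + 2)*0)*O - 107 = (3*0)*O - 107 = 0*O - 107 = 0 - 107 = -107)
√(49104/v(-57, -70) + m(-49)) = √(49104/(-107) + (80/107 - 1/44*(-49))) = √(49104*(-1/107) + (80/107 + 49/44)) = √(-49104/107 + 8763/4708) = √(-2151813/4708) = I*√2532683901/2354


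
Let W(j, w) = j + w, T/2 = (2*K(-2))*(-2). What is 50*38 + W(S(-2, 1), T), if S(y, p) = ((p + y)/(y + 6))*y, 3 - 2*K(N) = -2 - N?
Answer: 3777/2 ≈ 1888.5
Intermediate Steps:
K(N) = 5/2 + N/2 (K(N) = 3/2 - (-2 - N)/2 = 3/2 + (1 + N/2) = 5/2 + N/2)
T = -12 (T = 2*((2*(5/2 + (½)*(-2)))*(-2)) = 2*((2*(5/2 - 1))*(-2)) = 2*((2*(3/2))*(-2)) = 2*(3*(-2)) = 2*(-6) = -12)
S(y, p) = y*(p + y)/(6 + y) (S(y, p) = ((p + y)/(6 + y))*y = y*(p + y)/(6 + y))
50*38 + W(S(-2, 1), T) = 50*38 + (-2*(1 - 2)/(6 - 2) - 12) = 1900 + (-2*(-1)/4 - 12) = 1900 + (-2*¼*(-1) - 12) = 1900 + (½ - 12) = 1900 - 23/2 = 3777/2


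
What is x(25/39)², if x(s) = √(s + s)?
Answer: 50/39 ≈ 1.2821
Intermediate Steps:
x(s) = √2*√s (x(s) = √(2*s) = √2*√s)
x(25/39)² = (√2*√(25/39))² = (√2*(5*√39/39))² = (5*√78/39)² = 50/39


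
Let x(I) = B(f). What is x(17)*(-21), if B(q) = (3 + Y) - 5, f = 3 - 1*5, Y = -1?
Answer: 63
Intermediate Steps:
f = -2 (f = 3 - 5 = -2)
B(q) = -3 (B(q) = (3 - 1) - 5 = 2 - 5 = -3)
x(I) = -3
x(17)*(-21) = -3*(-21) = 63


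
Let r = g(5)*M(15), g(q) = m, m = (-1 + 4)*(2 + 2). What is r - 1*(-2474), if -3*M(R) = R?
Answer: 2414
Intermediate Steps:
M(R) = -R/3
m = 12 (m = 3*4 = 12)
g(q) = 12
r = -60 (r = 12*(-⅓*15) = 12*(-5) = -60)
r - 1*(-2474) = -60 - 1*(-2474) = -60 + 2474 = 2414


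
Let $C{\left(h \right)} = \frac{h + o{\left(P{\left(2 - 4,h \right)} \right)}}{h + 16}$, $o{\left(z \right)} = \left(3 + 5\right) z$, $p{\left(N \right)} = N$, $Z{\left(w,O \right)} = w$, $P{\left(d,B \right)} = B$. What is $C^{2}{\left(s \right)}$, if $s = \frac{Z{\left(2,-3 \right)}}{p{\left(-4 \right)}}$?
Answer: $\frac{81}{961} \approx 0.084287$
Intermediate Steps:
$s = - \frac{1}{2}$ ($s = \frac{2}{-4} = 2 \left(- \frac{1}{4}\right) = - \frac{1}{2} \approx -0.5$)
$o{\left(z \right)} = 8 z$
$C{\left(h \right)} = \frac{9 h}{16 + h}$ ($C{\left(h \right)} = \frac{h + 8 h}{h + 16} = \frac{9 h}{16 + h}$)
$C^{2}{\left(s \right)} = \left(9 \left(- \frac{1}{2}\right) \frac{1}{16 - \frac{1}{2}}\right)^{2} = \left(9 \left(- \frac{1}{2}\right) \frac{1}{\frac{31}{2}}\right)^{2} = \left(9 \left(- \frac{1}{2}\right) \frac{2}{31}\right)^{2} = \left(- \frac{9}{31}\right)^{2} = \frac{81}{961}$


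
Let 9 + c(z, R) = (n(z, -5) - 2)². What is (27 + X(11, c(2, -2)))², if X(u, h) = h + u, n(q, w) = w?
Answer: 6084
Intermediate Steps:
c(z, R) = 40 (c(z, R) = -9 + (-5 - 2)² = -9 + (-7)² = -9 + 49 = 40)
(27 + X(11, c(2, -2)))² = (27 + (40 + 11))² = (27 + 51)² = 78² = 6084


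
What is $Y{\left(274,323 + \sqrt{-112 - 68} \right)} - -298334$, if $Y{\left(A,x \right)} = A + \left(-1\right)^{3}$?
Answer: $298607$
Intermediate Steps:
$Y{\left(A,x \right)} = -1 + A$ ($Y{\left(A,x \right)} = A - 1 = -1 + A$)
$Y{\left(274,323 + \sqrt{-112 - 68} \right)} - -298334 = \left(-1 + 274\right) - -298334 = 273 + 298334 = 298607$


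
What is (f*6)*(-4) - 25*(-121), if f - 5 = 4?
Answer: 2809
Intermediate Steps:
f = 9 (f = 5 + 4 = 9)
(f*6)*(-4) - 25*(-121) = (9*6)*(-4) - 25*(-121) = 54*(-4) + 3025 = -216 + 3025 = 2809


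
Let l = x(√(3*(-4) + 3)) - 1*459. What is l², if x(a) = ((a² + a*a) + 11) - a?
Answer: 217147 + 2796*I ≈ 2.1715e+5 + 2796.0*I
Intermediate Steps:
x(a) = 11 - a + 2*a² (x(a) = ((a² + a²) + 11) - a = (2*a² + 11) - a = (11 + 2*a²) - a = 11 - a + 2*a²)
l = -466 - 3*I (l = (11 - √(3*(-4) + 3) + 2*(√(3*(-4) + 3))²) - 1*459 = (11 - √(-12 + 3) + 2*(√(-12 + 3))²) - 459 = (11 - √(-9) + 2*(√(-9))²) - 459 = (11 - 3*I + 2*(3*I)²) - 459 = (11 - 3*I + 2*(-9)) - 459 = (11 - 3*I - 18) - 459 = (-7 - 3*I) - 459 = -466 - 3*I ≈ -466.0 - 3.0*I)
l² = (-466 - 3*I)²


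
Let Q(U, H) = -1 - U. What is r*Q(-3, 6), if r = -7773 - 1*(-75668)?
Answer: 135790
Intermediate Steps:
r = 67895 (r = -7773 + 75668 = 67895)
r*Q(-3, 6) = 67895*(-1 - 1*(-3)) = 67895*(-1 + 3) = 67895*2 = 135790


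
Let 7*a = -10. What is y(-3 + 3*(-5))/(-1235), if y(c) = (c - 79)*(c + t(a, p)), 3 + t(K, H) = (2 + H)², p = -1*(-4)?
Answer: 291/247 ≈ 1.1781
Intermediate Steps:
p = 4
a = -10/7 (a = (⅐)*(-10) = -10/7 ≈ -1.4286)
t(K, H) = -3 + (2 + H)²
y(c) = (-79 + c)*(33 + c) (y(c) = (c - 79)*(c + (-3 + (2 + 4)²)) = (-79 + c)*(c + (-3 + 6²)) = (-79 + c)*(c + (-3 + 36)) = (-79 + c)*(c + 33) = (-79 + c)*(33 + c))
y(-3 + 3*(-5))/(-1235) = (-2607 + (-3 + 3*(-5))² - 46*(-3 + 3*(-5)))/(-1235) = (-2607 + (-3 - 15)² - 46*(-3 - 15))*(-1/1235) = (-2607 + (-18)² - 46*(-18))*(-1/1235) = (-2607 + 324 + 828)*(-1/1235) = -1455*(-1/1235) = 291/247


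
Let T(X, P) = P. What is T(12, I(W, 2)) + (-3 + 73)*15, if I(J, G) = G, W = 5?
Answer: 1052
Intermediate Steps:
T(12, I(W, 2)) + (-3 + 73)*15 = 2 + (-3 + 73)*15 = 2 + 70*15 = 2 + 1050 = 1052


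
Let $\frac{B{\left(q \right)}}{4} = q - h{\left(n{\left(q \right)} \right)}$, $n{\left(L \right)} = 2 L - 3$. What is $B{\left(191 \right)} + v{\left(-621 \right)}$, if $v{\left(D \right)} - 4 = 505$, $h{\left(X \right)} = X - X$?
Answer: $1273$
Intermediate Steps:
$n{\left(L \right)} = -3 + 2 L$
$h{\left(X \right)} = 0$
$v{\left(D \right)} = 509$ ($v{\left(D \right)} = 4 + 505 = 509$)
$B{\left(q \right)} = 4 q$ ($B{\left(q \right)} = 4 \left(q - 0\right) = 4 \left(q + 0\right) = 4 q$)
$B{\left(191 \right)} + v{\left(-621 \right)} = 4 \cdot 191 + 509 = 764 + 509 = 1273$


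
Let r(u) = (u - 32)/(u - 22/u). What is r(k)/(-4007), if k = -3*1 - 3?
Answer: -114/28049 ≈ -0.0040643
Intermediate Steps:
k = -6 (k = -3 - 3 = -6)
r(u) = (-32 + u)/(u - 22/u)
r(k)/(-4007) = -6*(-32 - 6)/(-22 + (-6)²)/(-4007) = -6*(-38)/(-22 + 36)*(-1/4007) = -6*(-38)/14*(-1/4007) = -6*1/14*(-38)*(-1/4007) = (114/7)*(-1/4007) = -114/28049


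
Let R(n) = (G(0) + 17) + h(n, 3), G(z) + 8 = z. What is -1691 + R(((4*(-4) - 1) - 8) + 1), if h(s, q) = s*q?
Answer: -1754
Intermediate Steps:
h(s, q) = q*s
G(z) = -8 + z
R(n) = 9 + 3*n (R(n) = ((-8 + 0) + 17) + 3*n = (-8 + 17) + 3*n = 9 + 3*n)
-1691 + R(((4*(-4) - 1) - 8) + 1) = -1691 + (9 + 3*(((4*(-4) - 1) - 8) + 1)) = -1691 + (9 + 3*(((-16 - 1) - 8) + 1)) = -1691 + (9 + 3*((-17 - 8) + 1)) = -1691 + (9 + 3*(-25 + 1)) = -1691 + (9 + 3*(-24)) = -1691 + (9 - 72) = -1691 - 63 = -1754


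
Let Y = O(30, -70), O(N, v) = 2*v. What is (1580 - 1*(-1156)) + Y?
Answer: 2596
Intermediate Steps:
Y = -140 (Y = 2*(-70) = -140)
(1580 - 1*(-1156)) + Y = (1580 - 1*(-1156)) - 140 = (1580 + 1156) - 140 = 2736 - 140 = 2596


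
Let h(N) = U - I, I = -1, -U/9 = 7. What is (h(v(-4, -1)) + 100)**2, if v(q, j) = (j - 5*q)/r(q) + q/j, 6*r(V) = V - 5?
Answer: 1444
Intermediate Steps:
U = -63 (U = -9*7 = -63)
r(V) = -5/6 + V/6 (r(V) = (V - 5)/6 = (-5 + V)/6 = -5/6 + V/6)
v(q, j) = q/j + (j - 5*q)/(-5/6 + q/6) (v(q, j) = (j - 5*q)/(-5/6 + q/6) + q/j = q/j + (j - 5*q)/(-5/6 + q/6))
h(N) = -62 (h(N) = -63 - 1*(-1) = -63 + 1 = -62)
(h(v(-4, -1)) + 100)**2 = (-62 + 100)**2 = 38**2 = 1444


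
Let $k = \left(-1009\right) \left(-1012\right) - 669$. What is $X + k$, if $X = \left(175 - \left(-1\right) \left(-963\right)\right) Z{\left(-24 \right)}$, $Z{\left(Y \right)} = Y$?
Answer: $1039351$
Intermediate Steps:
$k = 1020439$ ($k = 1021108 - 669 = 1020439$)
$X = 18912$ ($X = \left(175 - \left(-1\right) \left(-963\right)\right) \left(-24\right) = \left(175 - 963\right) \left(-24\right) = \left(-788\right) \left(-24\right) = 18912$)
$X + k = 18912 + 1020439 = 1039351$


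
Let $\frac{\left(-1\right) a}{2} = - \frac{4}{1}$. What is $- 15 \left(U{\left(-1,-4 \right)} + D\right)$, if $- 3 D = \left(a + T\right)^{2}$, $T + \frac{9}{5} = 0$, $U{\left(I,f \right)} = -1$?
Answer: $\frac{1036}{5} \approx 207.2$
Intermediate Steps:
$T = - \frac{9}{5}$ ($T = - \frac{9}{5} + 0 = - \frac{9}{5} \approx -1.8$)
$a = 8$ ($a = - 2 \left(- \frac{4}{1}\right) = - 2 \left(\left(-4\right) 1\right) = \left(-2\right) \left(-4\right) = 8$)
$D = - \frac{961}{75}$ ($D = - \frac{\left(8 - \frac{9}{5}\right)^{2}}{3} = - \frac{\left(\frac{31}{5}\right)^{2}}{3} = \left(- \frac{1}{3}\right) \frac{961}{25} = - \frac{961}{75} \approx -12.813$)
$- 15 \left(U{\left(-1,-4 \right)} + D\right) = - 15 \left(-1 - \frac{961}{75}\right) = \left(-15\right) \left(- \frac{1036}{75}\right) = \frac{1036}{5}$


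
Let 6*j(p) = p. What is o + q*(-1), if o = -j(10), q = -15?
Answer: 40/3 ≈ 13.333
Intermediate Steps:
j(p) = p/6
o = -5/3 (o = -10/6 = -1*5/3 = -5/3 ≈ -1.6667)
o + q*(-1) = -5/3 - 15*(-1) = -5/3 + 15 = 40/3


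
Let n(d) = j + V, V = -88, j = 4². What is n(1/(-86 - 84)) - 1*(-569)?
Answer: 497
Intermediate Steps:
j = 16
n(d) = -72 (n(d) = 16 - 88 = -72)
n(1/(-86 - 84)) - 1*(-569) = -72 - 1*(-569) = -72 + 569 = 497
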